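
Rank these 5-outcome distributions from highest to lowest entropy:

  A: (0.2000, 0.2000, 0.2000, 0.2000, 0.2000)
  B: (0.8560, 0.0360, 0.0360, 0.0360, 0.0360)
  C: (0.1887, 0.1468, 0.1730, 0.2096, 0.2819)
A > C > B

Key insight: Entropy is maximized by uniform distributions and minimized by concentrated distributions.

- Uniform distributions have maximum entropy log₂(5) = 2.3219 bits
- The more "peaked" or concentrated a distribution, the lower its entropy

Entropies:
  H(A) = 2.3219 bits
  H(B) = 0.8826 bits
  H(C) = 2.2857 bits

Ranking: A > C > B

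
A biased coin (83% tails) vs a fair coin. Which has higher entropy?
Fair coin

The fair coin is uniform (p=0.5), maximizing binary entropy at 1 bit. The biased coin has H(0.83) ≈ 0.658 bits — its outcome is more predictable, so its entropy is lower.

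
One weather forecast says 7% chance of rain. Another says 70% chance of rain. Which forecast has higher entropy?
70% forecast

Treat each forecast as a Bernoulli distribution. Binary entropy is maximized at p=0.5 and falls off symmetrically toward 0 or 1. The 70% forecast is closer to 50%, so it is more uncertain. H(7%) ≈ 0.366 bits, H(70%) ≈ 0.881 bits.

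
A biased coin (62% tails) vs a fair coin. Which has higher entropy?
Fair coin

The fair coin is uniform (p=0.5), maximizing binary entropy at 1 bit. The biased coin has H(0.62) ≈ 0.958 bits — its outcome is more predictable, so its entropy is lower.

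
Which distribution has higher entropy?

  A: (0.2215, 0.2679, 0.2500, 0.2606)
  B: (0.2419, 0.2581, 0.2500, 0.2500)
B

Both distributions are close to uniform, making this a harder comparison.

H(A) = 1.9963 bits
H(B) = 1.9996 bits

The distribution closer to uniform has higher entropy.
Answer: B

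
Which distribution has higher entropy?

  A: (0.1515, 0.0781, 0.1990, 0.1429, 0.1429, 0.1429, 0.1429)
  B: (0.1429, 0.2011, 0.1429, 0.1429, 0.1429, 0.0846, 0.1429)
B

Both distributions are close to uniform, making this a harder comparison.

H(A) = 2.7675 bits
H(B) = 2.7720 bits

The distribution closer to uniform has higher entropy.
Answer: B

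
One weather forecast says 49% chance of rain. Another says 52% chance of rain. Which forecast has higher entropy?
49% forecast

Treat each forecast as a Bernoulli distribution. Binary entropy is maximized at p=0.5 and falls off symmetrically toward 0 or 1. The 49% forecast is closer to 50%, so it is more uncertain. H(49%) ≈ 1.000 bits, H(52%) ≈ 0.999 bits.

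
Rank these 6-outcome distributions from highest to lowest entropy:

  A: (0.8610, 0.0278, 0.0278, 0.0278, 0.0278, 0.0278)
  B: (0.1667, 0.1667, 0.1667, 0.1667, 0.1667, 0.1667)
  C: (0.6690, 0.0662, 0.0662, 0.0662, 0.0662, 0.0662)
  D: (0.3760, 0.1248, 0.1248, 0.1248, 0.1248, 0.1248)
B > D > C > A

Key insight: Entropy is maximized by uniform distributions and minimized by concentrated distributions.

Entropies:
  H(A) = 0.9044 bits
  H(B) = 2.5850 bits
  H(C) = 1.6845 bits
  H(D) = 2.4041 bits

Ranking: B > D > C > A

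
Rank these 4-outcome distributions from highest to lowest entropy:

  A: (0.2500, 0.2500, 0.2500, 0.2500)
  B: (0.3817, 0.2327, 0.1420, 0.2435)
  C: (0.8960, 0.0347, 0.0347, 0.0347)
A > B > C

Key insight: Entropy is maximized by uniform distributions and minimized by concentrated distributions.

- Uniform distributions have maximum entropy log₂(4) = 2.0000 bits
- The more "peaked" or concentrated a distribution, the lower its entropy

Entropies:
  H(A) = 2.0000 bits
  H(B) = 1.9160 bits
  H(C) = 0.6464 bits

Ranking: A > B > C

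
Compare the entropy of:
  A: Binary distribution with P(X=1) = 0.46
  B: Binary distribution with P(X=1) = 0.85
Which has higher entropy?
A

For binary distributions, entropy is maximized at p=0.5 and decreases as p moves toward 0 or 1.

H(A) = H(0.46) = 0.9954 bits
H(B) = H(0.85) = 0.6098 bits

Distribution A (p=0.46) is closer to uniform (p=0.5), so it has higher entropy.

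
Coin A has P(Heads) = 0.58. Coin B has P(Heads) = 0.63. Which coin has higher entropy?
A

For binary distributions, entropy is maximized at p=0.5 and decreases as p moves toward 0 or 1.

H(A) = H(0.58) = 0.9815 bits
H(B) = H(0.63) = 0.9507 bits

Distribution A (p=0.58) is closer to uniform (p=0.5), so it has higher entropy.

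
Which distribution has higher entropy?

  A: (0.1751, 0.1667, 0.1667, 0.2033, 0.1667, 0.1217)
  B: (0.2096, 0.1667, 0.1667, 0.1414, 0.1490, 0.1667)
B

Both distributions are close to uniform, making this a harder comparison.

H(A) = 2.5696 bits
H(B) = 2.5733 bits

The distribution closer to uniform has higher entropy.
Answer: B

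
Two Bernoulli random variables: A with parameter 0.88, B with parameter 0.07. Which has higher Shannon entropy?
A

For binary distributions, entropy is maximized at p=0.5 and decreases as p moves toward 0 or 1.

H(A) = H(0.88) = 0.5294 bits
H(B) = H(0.07) = 0.3659 bits

Distribution A (p=0.88) is closer to uniform (p=0.5), so it has higher entropy.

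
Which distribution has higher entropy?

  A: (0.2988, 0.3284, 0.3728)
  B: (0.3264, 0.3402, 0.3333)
B

Both distributions are close to uniform, making this a harder comparison.

H(A) = 1.5790 bits
H(B) = 1.5848 bits

The distribution closer to uniform has higher entropy.
Answer: B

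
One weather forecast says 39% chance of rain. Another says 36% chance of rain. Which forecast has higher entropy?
39% forecast

Treat each forecast as a Bernoulli distribution. Binary entropy is maximized at p=0.5 and falls off symmetrically toward 0 or 1. The 39% forecast is closer to 50%, so it is more uncertain. H(39%) ≈ 0.965 bits, H(36%) ≈ 0.943 bits.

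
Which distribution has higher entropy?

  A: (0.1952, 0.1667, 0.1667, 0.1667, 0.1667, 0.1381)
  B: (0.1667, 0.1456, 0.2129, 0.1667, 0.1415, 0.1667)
A

Both distributions are close to uniform, making this a harder comparison.

H(A) = 2.5779 bits
H(B) = 2.5716 bits

The distribution closer to uniform has higher entropy.
Answer: A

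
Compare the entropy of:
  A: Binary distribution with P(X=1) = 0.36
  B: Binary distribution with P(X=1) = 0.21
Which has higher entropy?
A

For binary distributions, entropy is maximized at p=0.5 and decreases as p moves toward 0 or 1.

H(A) = H(0.36) = 0.9427 bits
H(B) = H(0.21) = 0.7415 bits

Distribution A (p=0.36) is closer to uniform (p=0.5), so it has higher entropy.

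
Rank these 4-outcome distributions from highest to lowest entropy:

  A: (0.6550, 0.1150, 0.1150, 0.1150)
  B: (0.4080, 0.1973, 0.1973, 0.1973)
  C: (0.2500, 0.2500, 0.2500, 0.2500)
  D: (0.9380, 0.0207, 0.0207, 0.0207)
C > B > A > D

Key insight: Entropy is maximized by uniform distributions and minimized by concentrated distributions.

Entropies:
  H(A) = 1.4763 bits
  H(B) = 1.9137 bits
  H(C) = 2.0000 bits
  H(D) = 0.4336 bits

Ranking: C > B > A > D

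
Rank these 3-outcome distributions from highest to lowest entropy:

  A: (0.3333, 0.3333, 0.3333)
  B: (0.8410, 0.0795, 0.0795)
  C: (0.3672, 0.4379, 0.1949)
A > C > B

Key insight: Entropy is maximized by uniform distributions and minimized by concentrated distributions.

- Uniform distributions have maximum entropy log₂(3) = 1.5850 bits
- The more "peaked" or concentrated a distribution, the lower its entropy

Entropies:
  H(A) = 1.5850 bits
  H(B) = 0.7909 bits
  H(C) = 1.5123 bits

Ranking: A > C > B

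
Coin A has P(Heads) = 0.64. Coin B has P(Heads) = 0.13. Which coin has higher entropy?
A

For binary distributions, entropy is maximized at p=0.5 and decreases as p moves toward 0 or 1.

H(A) = H(0.64) = 0.9427 bits
H(B) = H(0.13) = 0.5574 bits

Distribution A (p=0.64) is closer to uniform (p=0.5), so it has higher entropy.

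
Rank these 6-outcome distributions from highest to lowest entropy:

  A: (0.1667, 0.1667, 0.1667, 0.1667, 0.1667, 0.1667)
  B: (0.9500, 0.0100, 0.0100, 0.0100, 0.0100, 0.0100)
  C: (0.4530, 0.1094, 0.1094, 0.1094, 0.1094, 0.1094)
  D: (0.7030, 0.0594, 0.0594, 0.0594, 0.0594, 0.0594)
A > C > D > B

Key insight: Entropy is maximized by uniform distributions and minimized by concentrated distributions.

Entropies:
  H(A) = 2.5850 bits
  H(B) = 0.4025 bits
  H(C) = 2.2637 bits
  H(D) = 1.5672 bits

Ranking: A > C > D > B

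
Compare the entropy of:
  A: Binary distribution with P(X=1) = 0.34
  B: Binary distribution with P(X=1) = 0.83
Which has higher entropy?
A

For binary distributions, entropy is maximized at p=0.5 and decreases as p moves toward 0 or 1.

H(A) = H(0.34) = 0.9248 bits
H(B) = H(0.83) = 0.6577 bits

Distribution A (p=0.34) is closer to uniform (p=0.5), so it has higher entropy.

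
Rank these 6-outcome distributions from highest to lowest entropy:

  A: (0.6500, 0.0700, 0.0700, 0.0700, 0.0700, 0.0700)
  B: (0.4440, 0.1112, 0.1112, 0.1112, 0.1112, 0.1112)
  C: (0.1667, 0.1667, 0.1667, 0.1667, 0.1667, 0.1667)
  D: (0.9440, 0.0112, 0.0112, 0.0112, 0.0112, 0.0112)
C > B > A > D

Key insight: Entropy is maximized by uniform distributions and minimized by concentrated distributions.

Entropies:
  H(A) = 1.7467 bits
  H(B) = 2.2819 bits
  H(C) = 2.5850 bits
  H(D) = 0.4414 bits

Ranking: C > B > A > D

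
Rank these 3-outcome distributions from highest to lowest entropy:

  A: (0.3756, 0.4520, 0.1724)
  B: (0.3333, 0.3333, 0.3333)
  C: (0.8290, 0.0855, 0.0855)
B > A > C

Key insight: Entropy is maximized by uniform distributions and minimized by concentrated distributions.

- Uniform distributions have maximum entropy log₂(3) = 1.5850 bits
- The more "peaked" or concentrated a distribution, the lower its entropy

Entropies:
  H(A) = 1.4857 bits
  H(B) = 1.5850 bits
  H(C) = 0.8310 bits

Ranking: B > A > C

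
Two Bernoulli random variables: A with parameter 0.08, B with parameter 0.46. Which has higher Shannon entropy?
B

For binary distributions, entropy is maximized at p=0.5 and decreases as p moves toward 0 or 1.

H(A) = H(0.08) = 0.4022 bits
H(B) = H(0.46) = 0.9954 bits

Distribution B (p=0.46) is closer to uniform (p=0.5), so it has higher entropy.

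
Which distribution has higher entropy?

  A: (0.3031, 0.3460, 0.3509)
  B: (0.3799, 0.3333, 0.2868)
A

Both distributions are close to uniform, making this a harder comparison.

H(A) = 1.5819 bits
H(B) = 1.5756 bits

The distribution closer to uniform has higher entropy.
Answer: A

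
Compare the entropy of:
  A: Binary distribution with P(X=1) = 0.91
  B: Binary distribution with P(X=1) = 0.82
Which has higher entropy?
B

For binary distributions, entropy is maximized at p=0.5 and decreases as p moves toward 0 or 1.

H(A) = H(0.91) = 0.4365 bits
H(B) = H(0.82) = 0.6801 bits

Distribution B (p=0.82) is closer to uniform (p=0.5), so it has higher entropy.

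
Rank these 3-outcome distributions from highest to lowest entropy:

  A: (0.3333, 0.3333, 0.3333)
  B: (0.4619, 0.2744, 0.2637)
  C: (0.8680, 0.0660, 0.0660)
A > B > C

Key insight: Entropy is maximized by uniform distributions and minimized by concentrated distributions.

- Uniform distributions have maximum entropy log₂(3) = 1.5850 bits
- The more "peaked" or concentrated a distribution, the lower its entropy

Entropies:
  H(A) = 1.5850 bits
  H(B) = 1.5338 bits
  H(C) = 0.6949 bits

Ranking: A > B > C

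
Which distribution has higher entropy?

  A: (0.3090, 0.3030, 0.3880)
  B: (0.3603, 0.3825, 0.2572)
A

Both distributions are close to uniform, making this a harder comparison.

H(A) = 1.5754 bits
H(B) = 1.5648 bits

The distribution closer to uniform has higher entropy.
Answer: A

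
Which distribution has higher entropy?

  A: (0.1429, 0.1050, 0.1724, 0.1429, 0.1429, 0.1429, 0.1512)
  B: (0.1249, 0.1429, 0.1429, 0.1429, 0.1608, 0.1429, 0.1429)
B

Both distributions are close to uniform, making this a harder comparison.

H(A) = 2.7949 bits
H(B) = 2.8041 bits

The distribution closer to uniform has higher entropy.
Answer: B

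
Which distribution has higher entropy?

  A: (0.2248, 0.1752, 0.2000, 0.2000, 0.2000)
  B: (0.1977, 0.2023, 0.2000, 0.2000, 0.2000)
B

Both distributions are close to uniform, making this a harder comparison.

H(A) = 2.3175 bits
H(B) = 2.3219 bits

The distribution closer to uniform has higher entropy.
Answer: B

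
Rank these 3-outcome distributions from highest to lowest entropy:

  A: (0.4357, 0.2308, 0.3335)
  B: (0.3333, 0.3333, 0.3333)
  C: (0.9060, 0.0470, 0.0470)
B > A > C

Key insight: Entropy is maximized by uniform distributions and minimized by concentrated distributions.

- Uniform distributions have maximum entropy log₂(3) = 1.5850 bits
- The more "peaked" or concentrated a distribution, the lower its entropy

Entropies:
  H(A) = 1.5388 bits
  H(B) = 1.5850 bits
  H(C) = 0.5437 bits

Ranking: B > A > C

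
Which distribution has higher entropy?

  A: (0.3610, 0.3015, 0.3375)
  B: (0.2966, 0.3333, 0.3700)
A

Both distributions are close to uniform, making this a harder comparison.

H(A) = 1.5810 bits
H(B) = 1.5791 bits

The distribution closer to uniform has higher entropy.
Answer: A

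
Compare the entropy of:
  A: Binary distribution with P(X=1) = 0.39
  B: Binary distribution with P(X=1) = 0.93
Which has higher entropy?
A

For binary distributions, entropy is maximized at p=0.5 and decreases as p moves toward 0 or 1.

H(A) = H(0.39) = 0.9648 bits
H(B) = H(0.93) = 0.3659 bits

Distribution A (p=0.39) is closer to uniform (p=0.5), so it has higher entropy.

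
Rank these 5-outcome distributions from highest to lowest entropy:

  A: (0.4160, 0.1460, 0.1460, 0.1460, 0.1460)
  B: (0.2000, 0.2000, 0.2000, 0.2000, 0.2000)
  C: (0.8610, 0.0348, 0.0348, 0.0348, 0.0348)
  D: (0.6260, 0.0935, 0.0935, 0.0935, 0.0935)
B > A > D > C

Key insight: Entropy is maximized by uniform distributions and minimized by concentrated distributions.

Entropies:
  H(A) = 2.1475 bits
  H(B) = 2.3219 bits
  H(C) = 0.8596 bits
  H(D) = 1.7017 bits

Ranking: B > A > D > C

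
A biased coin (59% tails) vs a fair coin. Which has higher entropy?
Fair coin

The fair coin is uniform (p=0.5), maximizing binary entropy at 1 bit. The biased coin has H(0.59) ≈ 0.977 bits — its outcome is more predictable, so its entropy is lower.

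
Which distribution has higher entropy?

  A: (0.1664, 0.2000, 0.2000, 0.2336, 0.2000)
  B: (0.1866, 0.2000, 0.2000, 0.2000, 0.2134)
B

Both distributions are close to uniform, making this a harder comparison.

H(A) = 2.3137 bits
H(B) = 2.3206 bits

The distribution closer to uniform has higher entropy.
Answer: B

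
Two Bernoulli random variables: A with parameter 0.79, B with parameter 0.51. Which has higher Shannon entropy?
B

For binary distributions, entropy is maximized at p=0.5 and decreases as p moves toward 0 or 1.

H(A) = H(0.79) = 0.7415 bits
H(B) = H(0.51) = 0.9997 bits

Distribution B (p=0.51) is closer to uniform (p=0.5), so it has higher entropy.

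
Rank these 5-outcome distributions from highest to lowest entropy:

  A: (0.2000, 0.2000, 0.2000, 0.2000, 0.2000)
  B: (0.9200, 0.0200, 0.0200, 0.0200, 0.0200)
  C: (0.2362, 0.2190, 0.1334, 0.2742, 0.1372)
A > C > B

Key insight: Entropy is maximized by uniform distributions and minimized by concentrated distributions.

- Uniform distributions have maximum entropy log₂(5) = 2.3219 bits
- The more "peaked" or concentrated a distribution, the lower its entropy

Entropies:
  H(A) = 2.3219 bits
  H(B) = 0.5622 bits
  H(C) = 2.2643 bits

Ranking: A > C > B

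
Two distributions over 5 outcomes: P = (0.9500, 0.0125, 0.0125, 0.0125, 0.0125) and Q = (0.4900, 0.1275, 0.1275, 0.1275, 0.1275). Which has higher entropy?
Q

P is highly concentrated on one outcome (95%), making it nearly deterministic. Q spreads its mass more evenly (max 49%). The more spread-out distribution has higher entropy: H(P) ≈ 0.386 bits, H(Q) ≈ 2.020 bits.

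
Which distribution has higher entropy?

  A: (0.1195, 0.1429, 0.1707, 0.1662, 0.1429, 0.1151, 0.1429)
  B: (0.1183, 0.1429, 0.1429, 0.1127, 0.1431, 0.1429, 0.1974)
A

Both distributions are close to uniform, making this a harder comparison.

H(A) = 2.7940 bits
H(B) = 2.7858 bits

The distribution closer to uniform has higher entropy.
Answer: A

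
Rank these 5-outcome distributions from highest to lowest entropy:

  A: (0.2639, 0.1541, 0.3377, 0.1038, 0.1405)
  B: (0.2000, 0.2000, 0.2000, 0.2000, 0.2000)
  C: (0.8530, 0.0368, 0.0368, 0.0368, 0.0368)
B > A > C

Key insight: Entropy is maximized by uniform distributions and minimized by concentrated distributions.

- Uniform distributions have maximum entropy log₂(5) = 2.3219 bits
- The more "peaked" or concentrated a distribution, the lower its entropy

Entropies:
  H(A) = 2.1889 bits
  H(B) = 2.3219 bits
  H(C) = 0.8963 bits

Ranking: B > A > C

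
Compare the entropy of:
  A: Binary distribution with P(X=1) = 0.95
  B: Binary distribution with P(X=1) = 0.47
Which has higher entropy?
B

For binary distributions, entropy is maximized at p=0.5 and decreases as p moves toward 0 or 1.

H(A) = H(0.95) = 0.2864 bits
H(B) = H(0.47) = 0.9974 bits

Distribution B (p=0.47) is closer to uniform (p=0.5), so it has higher entropy.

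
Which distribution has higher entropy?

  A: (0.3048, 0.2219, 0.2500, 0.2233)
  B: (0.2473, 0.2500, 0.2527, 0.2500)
B

Both distributions are close to uniform, making this a harder comparison.

H(A) = 1.9874 bits
H(B) = 2.0000 bits

The distribution closer to uniform has higher entropy.
Answer: B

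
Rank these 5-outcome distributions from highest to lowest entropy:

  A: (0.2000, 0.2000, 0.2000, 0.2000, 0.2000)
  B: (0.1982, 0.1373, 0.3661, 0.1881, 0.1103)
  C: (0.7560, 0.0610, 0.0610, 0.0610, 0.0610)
A > B > C

Key insight: Entropy is maximized by uniform distributions and minimized by concentrated distributions.

- Uniform distributions have maximum entropy log₂(5) = 2.3219 bits
- The more "peaked" or concentrated a distribution, the lower its entropy

Entropies:
  H(A) = 2.3219 bits
  H(B) = 2.1911 bits
  H(C) = 1.2896 bits

Ranking: A > B > C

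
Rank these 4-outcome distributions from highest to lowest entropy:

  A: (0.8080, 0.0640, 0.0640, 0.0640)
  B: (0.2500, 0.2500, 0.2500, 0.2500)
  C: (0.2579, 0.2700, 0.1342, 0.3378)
B > C > A

Key insight: Entropy is maximized by uniform distributions and minimized by concentrated distributions.

- Uniform distributions have maximum entropy log₂(4) = 2.0000 bits
- The more "peaked" or concentrated a distribution, the lower its entropy

Entropies:
  H(A) = 1.0099 bits
  H(B) = 2.0000 bits
  H(C) = 1.9321 bits

Ranking: B > C > A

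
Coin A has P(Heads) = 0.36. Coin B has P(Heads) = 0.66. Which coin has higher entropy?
A

For binary distributions, entropy is maximized at p=0.5 and decreases as p moves toward 0 or 1.

H(A) = H(0.36) = 0.9427 bits
H(B) = H(0.66) = 0.9248 bits

Distribution A (p=0.36) is closer to uniform (p=0.5), so it has higher entropy.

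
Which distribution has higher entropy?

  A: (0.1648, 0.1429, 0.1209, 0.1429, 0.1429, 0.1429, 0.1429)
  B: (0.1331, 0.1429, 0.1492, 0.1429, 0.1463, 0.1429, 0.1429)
B

Both distributions are close to uniform, making this a harder comparison.

H(A) = 2.8025 bits
H(B) = 2.8066 bits

The distribution closer to uniform has higher entropy.
Answer: B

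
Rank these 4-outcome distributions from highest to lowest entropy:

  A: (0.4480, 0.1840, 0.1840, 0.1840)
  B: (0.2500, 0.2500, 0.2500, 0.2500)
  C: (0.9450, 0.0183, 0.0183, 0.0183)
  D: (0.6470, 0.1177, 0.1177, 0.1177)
B > A > D > C

Key insight: Entropy is maximized by uniform distributions and minimized by concentrated distributions.

Entropies:
  H(A) = 1.8671 bits
  H(B) = 2.0000 bits
  H(C) = 0.3944 bits
  H(D) = 1.4962 bits

Ranking: B > A > D > C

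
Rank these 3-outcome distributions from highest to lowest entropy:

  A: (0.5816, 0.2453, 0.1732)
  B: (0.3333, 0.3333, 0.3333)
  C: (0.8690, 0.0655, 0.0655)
B > A > C

Key insight: Entropy is maximized by uniform distributions and minimized by concentrated distributions.

- Uniform distributions have maximum entropy log₂(3) = 1.5850 bits
- The more "peaked" or concentrated a distribution, the lower its entropy

Entropies:
  H(A) = 1.3901 bits
  H(B) = 1.5850 bits
  H(C) = 0.6912 bits

Ranking: B > A > C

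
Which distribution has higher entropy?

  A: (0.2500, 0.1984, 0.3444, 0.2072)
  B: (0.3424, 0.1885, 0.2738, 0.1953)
A

Both distributions are close to uniform, making this a harder comparison.

H(A) = 1.9632 bits
H(B) = 1.9551 bits

The distribution closer to uniform has higher entropy.
Answer: A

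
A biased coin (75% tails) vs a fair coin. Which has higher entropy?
Fair coin

The fair coin is uniform (p=0.5), maximizing binary entropy at 1 bit. The biased coin has H(0.75) ≈ 0.811 bits — its outcome is more predictable, so its entropy is lower.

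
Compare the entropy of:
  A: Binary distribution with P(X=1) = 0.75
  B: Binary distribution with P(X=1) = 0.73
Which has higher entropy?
B

For binary distributions, entropy is maximized at p=0.5 and decreases as p moves toward 0 or 1.

H(A) = H(0.75) = 0.8113 bits
H(B) = H(0.73) = 0.8415 bits

Distribution B (p=0.73) is closer to uniform (p=0.5), so it has higher entropy.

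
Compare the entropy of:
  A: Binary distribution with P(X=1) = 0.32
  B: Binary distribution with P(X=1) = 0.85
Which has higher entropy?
A

For binary distributions, entropy is maximized at p=0.5 and decreases as p moves toward 0 or 1.

H(A) = H(0.32) = 0.9044 bits
H(B) = H(0.85) = 0.6098 bits

Distribution A (p=0.32) is closer to uniform (p=0.5), so it has higher entropy.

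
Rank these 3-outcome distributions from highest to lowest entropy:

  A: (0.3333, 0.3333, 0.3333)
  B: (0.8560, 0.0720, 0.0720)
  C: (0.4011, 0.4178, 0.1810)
A > C > B

Key insight: Entropy is maximized by uniform distributions and minimized by concentrated distributions.

- Uniform distributions have maximum entropy log₂(3) = 1.5850 bits
- The more "peaked" or concentrated a distribution, the lower its entropy

Entropies:
  H(A) = 1.5850 bits
  H(B) = 0.7386 bits
  H(C) = 1.5011 bits

Ranking: A > C > B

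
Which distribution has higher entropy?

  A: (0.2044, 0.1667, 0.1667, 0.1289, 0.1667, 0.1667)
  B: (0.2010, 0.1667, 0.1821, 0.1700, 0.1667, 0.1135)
A

Both distributions are close to uniform, making this a harder comparison.

H(A) = 2.5725 bits
H(B) = 2.5654 bits

The distribution closer to uniform has higher entropy.
Answer: A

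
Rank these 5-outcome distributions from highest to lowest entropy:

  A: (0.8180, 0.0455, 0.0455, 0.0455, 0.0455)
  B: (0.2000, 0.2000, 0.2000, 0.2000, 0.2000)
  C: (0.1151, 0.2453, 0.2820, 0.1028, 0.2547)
B > C > A

Key insight: Entropy is maximized by uniform distributions and minimized by concentrated distributions.

- Uniform distributions have maximum entropy log₂(5) = 2.3219 bits
- The more "peaked" or concentrated a distribution, the lower its entropy

Entropies:
  H(A) = 1.0484 bits
  H(B) = 2.3219 bits
  H(C) = 2.2113 bits

Ranking: B > C > A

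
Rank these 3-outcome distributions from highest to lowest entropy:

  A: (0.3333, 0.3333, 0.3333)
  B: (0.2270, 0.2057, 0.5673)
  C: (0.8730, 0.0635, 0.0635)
A > B > C

Key insight: Entropy is maximized by uniform distributions and minimized by concentrated distributions.

- Uniform distributions have maximum entropy log₂(3) = 1.5850 bits
- The more "peaked" or concentrated a distribution, the lower its entropy

Entropies:
  H(A) = 1.5850 bits
  H(B) = 1.4189 bits
  H(C) = 0.6762 bits

Ranking: A > B > C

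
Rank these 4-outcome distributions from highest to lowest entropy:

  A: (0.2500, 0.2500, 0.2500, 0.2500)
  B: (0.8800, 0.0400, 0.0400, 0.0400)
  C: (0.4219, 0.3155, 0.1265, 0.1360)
A > C > B

Key insight: Entropy is maximized by uniform distributions and minimized by concentrated distributions.

- Uniform distributions have maximum entropy log₂(4) = 2.0000 bits
- The more "peaked" or concentrated a distribution, the lower its entropy

Entropies:
  H(A) = 2.0000 bits
  H(B) = 0.7196 bits
  H(C) = 1.8192 bits

Ranking: A > C > B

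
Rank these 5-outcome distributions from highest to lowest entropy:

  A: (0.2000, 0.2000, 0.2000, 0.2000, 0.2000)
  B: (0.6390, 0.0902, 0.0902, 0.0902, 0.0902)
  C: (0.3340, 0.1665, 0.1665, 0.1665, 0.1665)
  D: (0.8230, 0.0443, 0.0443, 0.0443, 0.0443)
A > C > B > D

Key insight: Entropy is maximized by uniform distributions and minimized by concentrated distributions.

Entropies:
  H(A) = 2.3219 bits
  H(B) = 1.6655 bits
  H(C) = 2.2510 bits
  H(D) = 1.0275 bits

Ranking: A > C > B > D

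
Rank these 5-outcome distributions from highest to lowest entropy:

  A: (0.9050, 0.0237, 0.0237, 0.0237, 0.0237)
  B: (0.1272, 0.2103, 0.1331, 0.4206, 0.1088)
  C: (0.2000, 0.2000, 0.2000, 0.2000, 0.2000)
C > B > A

Key insight: Entropy is maximized by uniform distributions and minimized by concentrated distributions.

- Uniform distributions have maximum entropy log₂(5) = 2.3219 bits
- The more "peaked" or concentrated a distribution, the lower its entropy

Entropies:
  H(A) = 0.6429 bits
  H(B) = 2.1124 bits
  H(C) = 2.3219 bits

Ranking: C > B > A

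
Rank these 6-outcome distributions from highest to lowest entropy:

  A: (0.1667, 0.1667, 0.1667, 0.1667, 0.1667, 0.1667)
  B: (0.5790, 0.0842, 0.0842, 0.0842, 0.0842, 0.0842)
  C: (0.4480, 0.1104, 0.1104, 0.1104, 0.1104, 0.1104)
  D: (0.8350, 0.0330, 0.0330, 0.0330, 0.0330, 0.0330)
A > C > B > D

Key insight: Entropy is maximized by uniform distributions and minimized by concentrated distributions.

Entropies:
  H(A) = 2.5850 bits
  H(B) = 1.9594 bits
  H(C) = 2.2739 bits
  H(D) = 1.0293 bits

Ranking: A > C > B > D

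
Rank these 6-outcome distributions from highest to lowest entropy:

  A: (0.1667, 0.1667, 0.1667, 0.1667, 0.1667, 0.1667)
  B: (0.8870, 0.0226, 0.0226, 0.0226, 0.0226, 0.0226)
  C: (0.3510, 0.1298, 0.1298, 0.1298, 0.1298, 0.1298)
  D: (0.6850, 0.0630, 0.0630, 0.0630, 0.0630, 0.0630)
A > C > D > B

Key insight: Entropy is maximized by uniform distributions and minimized by concentrated distributions.

Entropies:
  H(A) = 2.5850 bits
  H(B) = 0.7713 bits
  H(C) = 2.4419 bits
  H(D) = 1.6303 bits

Ranking: A > C > D > B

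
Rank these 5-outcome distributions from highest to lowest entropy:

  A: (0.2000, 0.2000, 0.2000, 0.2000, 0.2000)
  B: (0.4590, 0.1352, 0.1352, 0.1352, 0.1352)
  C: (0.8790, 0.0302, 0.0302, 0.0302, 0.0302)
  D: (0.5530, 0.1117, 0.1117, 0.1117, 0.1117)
A > B > D > C

Key insight: Entropy is maximized by uniform distributions and minimized by concentrated distributions.

Entropies:
  H(A) = 2.3219 bits
  H(B) = 2.0771 bits
  H(C) = 0.7742 bits
  H(D) = 1.8859 bits

Ranking: A > B > D > C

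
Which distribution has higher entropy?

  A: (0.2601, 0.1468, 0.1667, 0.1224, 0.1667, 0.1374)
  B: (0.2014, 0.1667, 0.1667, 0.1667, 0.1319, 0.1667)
B

Both distributions are close to uniform, making this a harder comparison.

H(A) = 2.5377 bits
H(B) = 2.5744 bits

The distribution closer to uniform has higher entropy.
Answer: B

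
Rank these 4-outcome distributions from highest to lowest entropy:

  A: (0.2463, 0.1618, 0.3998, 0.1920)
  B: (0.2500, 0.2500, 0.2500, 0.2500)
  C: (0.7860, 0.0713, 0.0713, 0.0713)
B > A > C

Key insight: Entropy is maximized by uniform distributions and minimized by concentrated distributions.

- Uniform distributions have maximum entropy log₂(4) = 2.0000 bits
- The more "peaked" or concentrated a distribution, the lower its entropy

Entropies:
  H(A) = 1.9090 bits
  H(B) = 2.0000 bits
  H(C) = 1.0882 bits

Ranking: B > A > C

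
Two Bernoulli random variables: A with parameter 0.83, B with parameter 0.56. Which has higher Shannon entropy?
B

For binary distributions, entropy is maximized at p=0.5 and decreases as p moves toward 0 or 1.

H(A) = H(0.83) = 0.6577 bits
H(B) = H(0.56) = 0.9896 bits

Distribution B (p=0.56) is closer to uniform (p=0.5), so it has higher entropy.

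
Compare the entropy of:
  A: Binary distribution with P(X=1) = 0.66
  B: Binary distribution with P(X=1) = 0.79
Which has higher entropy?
A

For binary distributions, entropy is maximized at p=0.5 and decreases as p moves toward 0 or 1.

H(A) = H(0.66) = 0.9248 bits
H(B) = H(0.79) = 0.7415 bits

Distribution A (p=0.66) is closer to uniform (p=0.5), so it has higher entropy.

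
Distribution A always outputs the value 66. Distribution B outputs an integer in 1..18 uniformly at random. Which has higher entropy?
B

A is deterministic, so H(A) = 0. B is uniform over 18 outcomes, so H(B) = log₂(18) = 4.170 bits. Any distribution with genuine randomness has higher entropy than a deterministic one.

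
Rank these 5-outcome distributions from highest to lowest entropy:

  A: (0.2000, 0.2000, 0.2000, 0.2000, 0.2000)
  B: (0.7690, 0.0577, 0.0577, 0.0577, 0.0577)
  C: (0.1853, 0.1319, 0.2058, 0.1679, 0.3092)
A > C > B

Key insight: Entropy is maximized by uniform distributions and minimized by concentrated distributions.

- Uniform distributions have maximum entropy log₂(5) = 2.3219 bits
- The more "peaked" or concentrated a distribution, the lower its entropy

Entropies:
  H(A) = 2.3219 bits
  H(B) = 1.2418 bits
  H(C) = 2.2612 bits

Ranking: A > C > B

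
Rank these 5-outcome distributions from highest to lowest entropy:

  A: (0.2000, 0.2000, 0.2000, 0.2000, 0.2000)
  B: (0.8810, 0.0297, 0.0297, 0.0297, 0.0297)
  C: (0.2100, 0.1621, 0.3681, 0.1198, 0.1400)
A > C > B

Key insight: Entropy is maximized by uniform distributions and minimized by concentrated distributions.

- Uniform distributions have maximum entropy log₂(5) = 2.3219 bits
- The more "peaked" or concentrated a distribution, the lower its entropy

Entropies:
  H(A) = 2.3219 bits
  H(B) = 0.7645 bits
  H(C) = 2.1930 bits

Ranking: A > C > B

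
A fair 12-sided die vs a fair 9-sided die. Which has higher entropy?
12-sided die

Both are uniform distributions; for uniform over n outcomes, H = log₂(n). H(12-sided) = log₂(12) = 3.585 bits and H(9-sided) = log₂(9) = 3.170 bits. More outcomes in a uniform distribution means higher entropy.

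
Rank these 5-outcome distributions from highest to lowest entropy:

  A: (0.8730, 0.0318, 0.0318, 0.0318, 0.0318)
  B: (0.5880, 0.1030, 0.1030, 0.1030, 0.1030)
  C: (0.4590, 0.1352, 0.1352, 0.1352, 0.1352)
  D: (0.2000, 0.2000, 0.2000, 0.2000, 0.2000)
D > C > B > A

Key insight: Entropy is maximized by uniform distributions and minimized by concentrated distributions.

Entropies:
  H(A) = 0.8032 bits
  H(B) = 1.8015 bits
  H(C) = 2.0771 bits
  H(D) = 2.3219 bits

Ranking: D > C > B > A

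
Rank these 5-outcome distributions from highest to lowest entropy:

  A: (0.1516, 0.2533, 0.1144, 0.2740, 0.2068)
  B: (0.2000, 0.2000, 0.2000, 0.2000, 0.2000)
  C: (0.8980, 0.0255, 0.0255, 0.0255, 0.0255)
B > A > C

Key insight: Entropy is maximized by uniform distributions and minimized by concentrated distributions.

- Uniform distributions have maximum entropy log₂(5) = 2.3219 bits
- The more "peaked" or concentrated a distribution, the lower its entropy

Entropies:
  H(A) = 2.2541 bits
  H(B) = 2.3219 bits
  H(C) = 0.6793 bits

Ranking: B > A > C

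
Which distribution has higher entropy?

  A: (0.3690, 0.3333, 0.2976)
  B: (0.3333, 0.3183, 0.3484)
B

Both distributions are close to uniform, making this a harder comparison.

H(A) = 1.5794 bits
H(B) = 1.5840 bits

The distribution closer to uniform has higher entropy.
Answer: B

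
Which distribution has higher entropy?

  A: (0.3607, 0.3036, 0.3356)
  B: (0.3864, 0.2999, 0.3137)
A

Both distributions are close to uniform, making this a harder comparison.

H(A) = 1.5814 bits
H(B) = 1.5758 bits

The distribution closer to uniform has higher entropy.
Answer: A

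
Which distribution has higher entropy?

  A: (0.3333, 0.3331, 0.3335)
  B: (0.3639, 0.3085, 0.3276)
A

Both distributions are close to uniform, making this a harder comparison.

H(A) = 1.5850 bits
H(B) = 1.5816 bits

The distribution closer to uniform has higher entropy.
Answer: A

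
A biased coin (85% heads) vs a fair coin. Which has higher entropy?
Fair coin

The fair coin is uniform (p=0.5), maximizing binary entropy at 1 bit. The biased coin has H(0.85) ≈ 0.610 bits — its outcome is more predictable, so its entropy is lower.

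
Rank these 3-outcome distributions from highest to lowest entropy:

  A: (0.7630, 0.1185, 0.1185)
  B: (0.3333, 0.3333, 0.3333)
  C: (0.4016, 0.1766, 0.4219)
B > C > A

Key insight: Entropy is maximized by uniform distributions and minimized by concentrated distributions.

- Uniform distributions have maximum entropy log₂(3) = 1.5850 bits
- The more "peaked" or concentrated a distribution, the lower its entropy

Entropies:
  H(A) = 1.0270 bits
  H(B) = 1.5850 bits
  H(C) = 1.4956 bits

Ranking: B > C > A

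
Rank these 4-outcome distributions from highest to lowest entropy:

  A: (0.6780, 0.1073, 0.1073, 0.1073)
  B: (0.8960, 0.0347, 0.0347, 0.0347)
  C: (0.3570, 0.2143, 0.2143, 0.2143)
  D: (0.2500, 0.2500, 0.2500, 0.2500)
D > C > A > B

Key insight: Entropy is maximized by uniform distributions and minimized by concentrated distributions.

Entropies:
  H(A) = 1.4169 bits
  H(B) = 0.6464 bits
  H(C) = 1.9593 bits
  H(D) = 2.0000 bits

Ranking: D > C > A > B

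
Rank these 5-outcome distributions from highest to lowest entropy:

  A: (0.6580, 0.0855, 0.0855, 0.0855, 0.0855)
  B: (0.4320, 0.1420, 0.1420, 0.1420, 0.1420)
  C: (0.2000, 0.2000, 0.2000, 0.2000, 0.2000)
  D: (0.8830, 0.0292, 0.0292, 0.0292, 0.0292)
C > B > A > D

Key insight: Entropy is maximized by uniform distributions and minimized by concentrated distributions.

Entropies:
  H(A) = 1.6107 bits
  H(B) = 2.1226 bits
  H(C) = 2.3219 bits
  H(D) = 0.7547 bits

Ranking: C > B > A > D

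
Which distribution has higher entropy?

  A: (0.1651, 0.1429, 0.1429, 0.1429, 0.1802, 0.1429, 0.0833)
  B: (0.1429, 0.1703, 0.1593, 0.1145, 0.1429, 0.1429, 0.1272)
B

Both distributions are close to uniform, making this a harder comparison.

H(A) = 2.7773 bits
H(B) = 2.7968 bits

The distribution closer to uniform has higher entropy.
Answer: B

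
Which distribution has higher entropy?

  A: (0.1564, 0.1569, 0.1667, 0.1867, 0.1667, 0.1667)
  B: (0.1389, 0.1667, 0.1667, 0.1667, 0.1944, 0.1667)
A

Both distributions are close to uniform, making this a harder comparison.

H(A) = 2.5824 bits
H(B) = 2.5783 bits

The distribution closer to uniform has higher entropy.
Answer: A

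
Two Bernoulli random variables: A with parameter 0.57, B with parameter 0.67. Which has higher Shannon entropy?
A

For binary distributions, entropy is maximized at p=0.5 and decreases as p moves toward 0 or 1.

H(A) = H(0.57) = 0.9858 bits
H(B) = H(0.67) = 0.9149 bits

Distribution A (p=0.57) is closer to uniform (p=0.5), so it has higher entropy.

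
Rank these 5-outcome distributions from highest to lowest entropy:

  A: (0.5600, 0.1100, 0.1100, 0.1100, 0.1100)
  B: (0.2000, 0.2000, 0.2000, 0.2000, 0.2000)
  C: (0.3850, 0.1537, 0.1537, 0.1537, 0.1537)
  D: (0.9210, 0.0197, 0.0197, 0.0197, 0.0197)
B > C > A > D

Key insight: Entropy is maximized by uniform distributions and minimized by concentrated distributions.

Entropies:
  H(A) = 1.8696 bits
  H(B) = 2.3219 bits
  H(C) = 2.1915 bits
  H(D) = 0.5566 bits

Ranking: B > C > A > D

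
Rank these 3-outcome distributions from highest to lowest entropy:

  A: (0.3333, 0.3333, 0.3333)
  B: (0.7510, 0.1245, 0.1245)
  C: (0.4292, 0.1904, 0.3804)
A > C > B

Key insight: Entropy is maximized by uniform distributions and minimized by concentrated distributions.

- Uniform distributions have maximum entropy log₂(3) = 1.5850 bits
- The more "peaked" or concentrated a distribution, the lower its entropy

Entropies:
  H(A) = 1.5850 bits
  H(B) = 1.0587 bits
  H(C) = 1.5098 bits

Ranking: A > C > B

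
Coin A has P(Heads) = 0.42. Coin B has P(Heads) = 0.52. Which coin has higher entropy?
B

For binary distributions, entropy is maximized at p=0.5 and decreases as p moves toward 0 or 1.

H(A) = H(0.42) = 0.9815 bits
H(B) = H(0.52) = 0.9988 bits

Distribution B (p=0.52) is closer to uniform (p=0.5), so it has higher entropy.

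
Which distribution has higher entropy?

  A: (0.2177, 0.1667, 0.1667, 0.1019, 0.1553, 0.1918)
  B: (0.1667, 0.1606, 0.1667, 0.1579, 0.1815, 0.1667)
B

Both distributions are close to uniform, making this a harder comparison.

H(A) = 2.5504 bits
H(B) = 2.5835 bits

The distribution closer to uniform has higher entropy.
Answer: B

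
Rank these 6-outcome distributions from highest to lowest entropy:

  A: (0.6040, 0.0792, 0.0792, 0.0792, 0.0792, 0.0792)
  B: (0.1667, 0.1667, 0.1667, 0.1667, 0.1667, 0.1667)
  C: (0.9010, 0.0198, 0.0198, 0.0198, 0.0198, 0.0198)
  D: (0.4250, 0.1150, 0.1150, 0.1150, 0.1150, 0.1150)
B > D > A > C

Key insight: Entropy is maximized by uniform distributions and minimized by concentrated distributions.

Entropies:
  H(A) = 1.8880 bits
  H(B) = 2.5850 bits
  H(C) = 0.6957 bits
  H(D) = 2.3188 bits

Ranking: B > D > A > C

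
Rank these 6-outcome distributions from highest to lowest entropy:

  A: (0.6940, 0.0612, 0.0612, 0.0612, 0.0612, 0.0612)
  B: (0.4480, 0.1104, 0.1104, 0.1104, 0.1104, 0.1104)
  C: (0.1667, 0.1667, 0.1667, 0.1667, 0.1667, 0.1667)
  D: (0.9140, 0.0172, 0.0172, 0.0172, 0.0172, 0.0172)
C > B > A > D

Key insight: Entropy is maximized by uniform distributions and minimized by concentrated distributions.

Entropies:
  H(A) = 1.5990 bits
  H(B) = 2.2739 bits
  H(C) = 2.5850 bits
  H(D) = 0.6227 bits

Ranking: C > B > A > D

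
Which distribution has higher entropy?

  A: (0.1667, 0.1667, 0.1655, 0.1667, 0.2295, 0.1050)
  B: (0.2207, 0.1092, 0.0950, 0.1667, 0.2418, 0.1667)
A

Both distributions are close to uniform, making this a harder comparison.

H(A) = 2.5507 bits
H(B) = 2.5095 bits

The distribution closer to uniform has higher entropy.
Answer: A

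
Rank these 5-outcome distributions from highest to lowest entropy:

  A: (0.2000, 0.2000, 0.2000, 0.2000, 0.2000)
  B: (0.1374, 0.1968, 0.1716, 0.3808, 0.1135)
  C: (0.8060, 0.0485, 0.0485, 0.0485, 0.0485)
A > B > C

Key insight: Entropy is maximized by uniform distributions and minimized by concentrated distributions.

- Uniform distributions have maximum entropy log₂(5) = 2.3219 bits
- The more "peaked" or concentrated a distribution, the lower its entropy

Entropies:
  H(A) = 2.3219 bits
  H(B) = 2.1779 bits
  H(C) = 1.0978 bits

Ranking: A > B > C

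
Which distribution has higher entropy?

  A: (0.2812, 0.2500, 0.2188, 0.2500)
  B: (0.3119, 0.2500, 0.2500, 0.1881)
A

Both distributions are close to uniform, making this a harder comparison.

H(A) = 1.9944 bits
H(B) = 1.9777 bits

The distribution closer to uniform has higher entropy.
Answer: A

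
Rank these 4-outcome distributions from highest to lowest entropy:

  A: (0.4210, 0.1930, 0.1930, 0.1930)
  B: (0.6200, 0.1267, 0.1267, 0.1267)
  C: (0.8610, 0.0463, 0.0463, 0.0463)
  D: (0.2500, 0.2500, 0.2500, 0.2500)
D > A > B > C

Key insight: Entropy is maximized by uniform distributions and minimized by concentrated distributions.

Entropies:
  H(A) = 1.8996 bits
  H(B) = 1.5603 bits
  H(C) = 0.8019 bits
  H(D) = 2.0000 bits

Ranking: D > A > B > C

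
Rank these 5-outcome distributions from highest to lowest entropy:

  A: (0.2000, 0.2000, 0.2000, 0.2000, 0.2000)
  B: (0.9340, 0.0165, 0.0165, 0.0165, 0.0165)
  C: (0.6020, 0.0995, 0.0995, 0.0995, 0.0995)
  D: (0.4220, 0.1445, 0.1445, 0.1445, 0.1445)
A > D > C > B

Key insight: Entropy is maximized by uniform distributions and minimized by concentrated distributions.

Entropies:
  H(A) = 2.3219 bits
  H(B) = 0.4828 bits
  H(C) = 1.7658 bits
  H(D) = 2.1384 bits

Ranking: A > D > C > B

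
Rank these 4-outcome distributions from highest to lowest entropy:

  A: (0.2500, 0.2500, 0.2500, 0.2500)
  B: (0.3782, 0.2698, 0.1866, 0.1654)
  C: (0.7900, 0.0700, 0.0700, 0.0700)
A > B > C

Key insight: Entropy is maximized by uniform distributions and minimized by concentrated distributions.

- Uniform distributions have maximum entropy log₂(4) = 2.0000 bits
- The more "peaked" or concentrated a distribution, the lower its entropy

Entropies:
  H(A) = 2.0000 bits
  H(B) = 1.9218 bits
  H(C) = 1.0743 bits

Ranking: A > B > C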